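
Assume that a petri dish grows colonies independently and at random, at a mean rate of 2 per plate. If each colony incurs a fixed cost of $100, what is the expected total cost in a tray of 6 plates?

E[N] = 2 × 6 = 12 (a tray of 6 plates = 6 plates); E[cost] = 12 × $100 = $1200.

$1200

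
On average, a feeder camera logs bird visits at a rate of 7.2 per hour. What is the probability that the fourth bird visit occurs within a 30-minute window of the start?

0.4848

Over the interval, μ = 7.2 × 0.5 = 3.6 (a 30-minute window = 0.5 hours).
The fourth arrival falls in the interval iff at least 4 events occur there: P(S_4 ≤ t) = P(N ≥ 4) = 1 − P(N ≤ 3) ≈ 0.4848.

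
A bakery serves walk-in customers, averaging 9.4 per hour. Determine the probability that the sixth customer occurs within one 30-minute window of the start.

0.3316

Over the interval, μ = 9.4 × 0.5 = 4.7 (a 30-minute window = 0.5 hours).
The sixth arrival falls in the interval iff at least 6 events occur there: P(S_6 ≤ t) = P(N ≥ 6) = 1 − P(N ≤ 5) ≈ 0.3316.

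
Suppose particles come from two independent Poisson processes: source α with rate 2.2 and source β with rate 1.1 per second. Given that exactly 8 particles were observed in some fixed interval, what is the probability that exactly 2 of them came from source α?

0.0171

Given the total, each event is independently from source α with probability p = λ_α/(λ_α+λ_β) = 2.2/3.3 ≈ 0.6667.
So K ~ Binomial(8, 2.2/3.3): P(K = 2) = C(8,2) · (2.2/3.3)^2 · (1.1/3.3)^6 ≈ 0.0171.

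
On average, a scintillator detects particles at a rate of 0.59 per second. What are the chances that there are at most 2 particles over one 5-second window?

0.4345

Over the interval, μ = 0.59 × 5 = 2.95 (a 5-second window = 5 seconds).
P(N ≤ 2) = Σ_{j=0}^{2} e^(−μ) μ^j/j! ≈ 0.4345.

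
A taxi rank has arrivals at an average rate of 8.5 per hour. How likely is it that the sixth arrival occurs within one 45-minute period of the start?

Over the interval, μ = 8.5 × 0.75 = 6.375 (a 45-minute period = 0.75 hours).
The sixth arrival falls in the interval iff at least 6 events occur there: P(S_6 ≤ t) = P(N ≥ 6) = 1 − P(N ≤ 5) ≈ 0.6125.

0.6125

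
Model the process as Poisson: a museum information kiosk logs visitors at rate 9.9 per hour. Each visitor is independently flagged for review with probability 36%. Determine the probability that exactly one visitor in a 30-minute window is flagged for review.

Thinning: the visitors that are flagged for review themselves form a Poisson process with rate 0.36 × 9.9 = 3.564 per hour.
Over the interval, μ = 3.564 × 0.5 = 1.782 (a 30-minute window = 0.5 hours).
P(N = 1) = e^(−1.782) · 1.782^1/1! ≈ 0.2999.

0.2999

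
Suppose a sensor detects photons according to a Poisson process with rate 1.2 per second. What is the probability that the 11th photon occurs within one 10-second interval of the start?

0.6528

Over the interval, μ = 1.2 × 10 = 12 (a 10-second interval = 10 seconds).
The 11th arrival falls in the interval iff at least 11 events occur there: P(S_11 ≤ t) = P(N ≥ 11) = 1 − P(N ≤ 10) ≈ 0.6528.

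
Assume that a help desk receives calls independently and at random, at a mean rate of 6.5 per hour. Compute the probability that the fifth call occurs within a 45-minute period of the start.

0.5373

Over the interval, μ = 6.5 × 0.75 = 4.875 (a 45-minute period = 0.75 hours).
The fifth arrival falls in the interval iff at least 5 events occur there: P(S_5 ≤ t) = P(N ≥ 5) = 1 − P(N ≤ 4) ≈ 0.5373.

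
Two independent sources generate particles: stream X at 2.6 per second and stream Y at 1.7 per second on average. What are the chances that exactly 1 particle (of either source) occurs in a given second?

Independent Poisson processes superpose: combined rate λ = 2.6 + 1.7 = 4.3 per second.
So μ = 4.3.
P(N = 1) = e^(−4.3) · 4.3^1/1! ≈ 0.0583.

0.0583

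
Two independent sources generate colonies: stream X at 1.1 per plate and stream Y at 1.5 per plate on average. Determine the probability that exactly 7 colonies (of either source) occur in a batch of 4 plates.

Independent Poisson processes superpose: combined rate λ = 1.1 + 1.5 = 2.6 per plate.
Over the interval, μ = 2.6 × 4 = 10.4 (a batch of 4 plates = 4 plates).
P(N = 7) = e^(−10.4) · 10.4^7/7! ≈ 0.0795.

0.0795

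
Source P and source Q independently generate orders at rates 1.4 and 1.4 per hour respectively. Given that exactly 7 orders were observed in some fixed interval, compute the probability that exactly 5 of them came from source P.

Given the total, each event is independently from source P with probability p = λ_P/(λ_P+λ_Q) = 1.4/2.8 = 0.5000.
So K ~ Binomial(7, 1.4/2.8): P(K = 5) = C(7,5) · (1.4/2.8)^5 · (1.4/2.8)^2 ≈ 0.1641.

0.1641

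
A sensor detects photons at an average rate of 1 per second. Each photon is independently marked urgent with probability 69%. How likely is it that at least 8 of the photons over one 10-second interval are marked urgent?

0.3864

Thinning: the photons that are marked urgent themselves form a Poisson process with rate 0.69 × 1 = 0.69 per second.
Over the interval, μ = 0.69 × 10 = 6.9 (a 10-second interval = 10 seconds).
P(N ≥ 8) = 1 − P(N ≤ 7) ≈ 0.3864.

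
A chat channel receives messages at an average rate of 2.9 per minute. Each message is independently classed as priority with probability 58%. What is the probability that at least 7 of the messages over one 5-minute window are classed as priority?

Thinning: the messages that are classed as priority themselves form a Poisson process with rate 0.58 × 2.9 = 1.682 per minute.
Over the interval, μ = 1.682 × 5 = 8.41 (a 5-minute window = 5 minutes).
P(N ≥ 7) = 1 − P(N ≤ 6) ≈ 0.7341.

0.7341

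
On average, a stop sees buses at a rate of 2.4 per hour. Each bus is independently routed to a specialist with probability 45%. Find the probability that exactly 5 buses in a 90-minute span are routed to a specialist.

0.0184

Thinning: the buses that are routed to a specialist themselves form a Poisson process with rate 0.45 × 2.4 = 1.08 per hour.
Over the interval, μ = 1.08 × 1.5 = 1.62 (a 90-minute span = 1.5 hours).
P(N = 5) = e^(−1.62) · 1.62^5/5! ≈ 0.0184.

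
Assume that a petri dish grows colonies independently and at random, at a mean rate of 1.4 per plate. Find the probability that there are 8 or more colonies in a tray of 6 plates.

0.6013

Over the interval, μ = 1.4 × 6 = 8.4 (a tray of 6 plates = 6 plates).
P(N ≥ 8) = 1 − P(N ≤ 7) = 1 − Σ_{j=0}^{7} e^(−μ) μ^j/j! ≈ 0.6013.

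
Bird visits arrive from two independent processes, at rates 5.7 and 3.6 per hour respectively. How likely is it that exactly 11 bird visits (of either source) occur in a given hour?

0.1031

Independent Poisson processes superpose: combined rate λ = 5.7 + 3.6 = 9.3 per hour.
So μ = 9.3.
P(N = 11) = e^(−9.3) · 9.3^11/11! ≈ 0.1031.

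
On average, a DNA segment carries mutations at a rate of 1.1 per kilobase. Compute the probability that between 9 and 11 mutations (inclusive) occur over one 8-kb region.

Over the interval, μ = 1.1 × 8 = 8.8 (an 8-kb region = 8 kilobases).
P(9 ≤ N ≤ 11) = Σ_{j=9}^{11} e^(−8.8) · 8.8^j/j! ≈ 0.3397.

0.3397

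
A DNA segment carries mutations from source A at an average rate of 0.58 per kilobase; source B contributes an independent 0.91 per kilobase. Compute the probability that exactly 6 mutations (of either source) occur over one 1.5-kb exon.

Independent Poisson processes superpose: combined rate λ = 0.58 + 0.91 = 1.49 per kilobase.
Over the interval, μ = 1.49 × 1.5 = 2.235 (a 1.5-kb exon = 1.5 kilobases).
P(N = 6) = e^(−2.235) · 2.235^6/6! ≈ 0.0185.

0.0185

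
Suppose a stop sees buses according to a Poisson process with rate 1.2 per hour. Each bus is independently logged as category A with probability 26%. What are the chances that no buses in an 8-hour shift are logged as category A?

0.0824

Thinning: the buses that are logged as category A themselves form a Poisson process with rate 0.26 × 1.2 = 0.312 per hour.
Over the interval, μ = 0.312 × 8 = 2.496 (an 8-hour shift = 8 hours).
P(N = 0) = e^(−2.496) · 2.496^0/0! ≈ 0.0824.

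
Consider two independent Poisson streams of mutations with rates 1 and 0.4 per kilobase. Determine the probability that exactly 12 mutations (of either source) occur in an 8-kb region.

Independent Poisson processes superpose: combined rate λ = 1 + 0.4 = 1.4 per kilobase.
Over the interval, μ = 1.4 × 8 = 11.2 (an 8-kb region = 8 kilobases).
P(N = 12) = e^(−11.2) · 11.2^12/12! ≈ 0.1112.

0.1112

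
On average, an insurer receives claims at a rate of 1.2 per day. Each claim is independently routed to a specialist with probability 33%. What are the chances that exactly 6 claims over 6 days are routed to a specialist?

0.0232

Thinning: the claims that are routed to a specialist themselves form a Poisson process with rate 0.33 × 1.2 = 0.396 per day.
Over the interval, μ = 0.396 × 6 = 2.376 (6 days).
P(N = 6) = e^(−2.376) · 2.376^6/6! ≈ 0.0232.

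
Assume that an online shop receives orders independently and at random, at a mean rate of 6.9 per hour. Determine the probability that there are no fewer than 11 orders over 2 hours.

Over the interval, μ = 6.9 × 2 = 13.8 (2 hours).
P(N ≥ 11) = 1 − P(N ≤ 10) = 1 − Σ_{j=0}^{10} e^(−μ) μ^j/j! ≈ 0.8107.

0.8107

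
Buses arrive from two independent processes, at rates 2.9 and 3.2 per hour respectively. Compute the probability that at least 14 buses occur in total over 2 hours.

0.3397

Independent Poisson processes superpose: combined rate λ = 2.9 + 3.2 = 6.1 per hour.
Over the interval, μ = 6.1 × 2 = 12.2 (2 hours).
P(N ≥ 14) = 1 − P(N ≤ 13) ≈ 0.3397.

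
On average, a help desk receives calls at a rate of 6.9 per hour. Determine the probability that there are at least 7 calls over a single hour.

0.5353

With mean μ = 6.9 per hour,
P(N ≥ 7) = 1 − P(N ≤ 6) = 1 − Σ_{j=0}^{6} e^(−μ) μ^j/j! ≈ 0.5353.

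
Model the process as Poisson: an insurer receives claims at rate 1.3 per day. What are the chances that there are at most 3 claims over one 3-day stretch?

Over the interval, μ = 1.3 × 3 = 3.9 (a 3-day stretch = 3 days).
P(N ≤ 3) = Σ_{j=0}^{3} e^(−μ) μ^j/j! ≈ 0.4532.

0.4532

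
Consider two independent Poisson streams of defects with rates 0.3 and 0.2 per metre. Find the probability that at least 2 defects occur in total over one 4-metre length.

Independent Poisson processes superpose: combined rate λ = 0.3 + 0.2 = 0.5 per metre.
Over the interval, μ = 0.5 × 4 = 2 (a 4-metre length = 4 metres).
P(N ≥ 2) = 1 − P(N ≤ 1) ≈ 0.5940.

0.5940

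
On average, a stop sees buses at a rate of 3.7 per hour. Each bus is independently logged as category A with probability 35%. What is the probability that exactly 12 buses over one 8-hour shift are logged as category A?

0.1011

Thinning: the buses that are logged as category A themselves form a Poisson process with rate 0.35 × 3.7 = 1.295 per hour.
Over the interval, μ = 1.295 × 8 = 10.36 (an 8-hour shift = 8 hours).
P(N = 12) = e^(−10.36) · 10.36^12/12! ≈ 0.1011.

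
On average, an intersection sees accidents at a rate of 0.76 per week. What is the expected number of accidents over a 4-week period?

E[N] = λt = 0.76 × 4 = 3.04 (a 4-week period = 4 weeks).

3.04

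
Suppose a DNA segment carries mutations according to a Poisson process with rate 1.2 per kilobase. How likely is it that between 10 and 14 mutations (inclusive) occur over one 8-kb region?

0.4269

Over the interval, μ = 1.2 × 8 = 9.6 (an 8-kb region = 8 kilobases).
P(10 ≤ N ≤ 14) = Σ_{j=10}^{14} e^(−9.6) · 9.6^j/j! ≈ 0.4269.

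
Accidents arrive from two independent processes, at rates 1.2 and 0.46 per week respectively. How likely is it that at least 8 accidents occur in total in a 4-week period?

0.3478

Independent Poisson processes superpose: combined rate λ = 1.2 + 0.46 = 1.66 per week.
Over the interval, μ = 1.66 × 4 = 6.64 (a 4-week period = 4 weeks).
P(N ≥ 8) = 1 − P(N ≤ 7) ≈ 0.3478.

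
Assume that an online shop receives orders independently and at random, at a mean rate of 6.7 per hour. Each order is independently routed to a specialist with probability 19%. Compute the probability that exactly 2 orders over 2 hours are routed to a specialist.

0.2541

Thinning: the orders that are routed to a specialist themselves form a Poisson process with rate 0.19 × 6.7 = 1.273 per hour.
Over the interval, μ = 1.273 × 2 = 2.546 (2 hours).
P(N = 2) = e^(−2.546) · 2.546^2/2! ≈ 0.2541.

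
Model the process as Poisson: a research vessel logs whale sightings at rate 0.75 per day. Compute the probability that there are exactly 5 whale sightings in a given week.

Over the interval, μ = 0.75 × 7 = 5.25 (a week = 7 days).
P(N = 5) = e^(−μ) μ^5/5! = e^(−5.25) · 5.25^5/120 ≈ 0.1744.

0.1744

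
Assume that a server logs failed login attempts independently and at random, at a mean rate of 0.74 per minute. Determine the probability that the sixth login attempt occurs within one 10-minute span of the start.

Over the interval, μ = 0.74 × 10 = 7.4 (a 10-minute span = 10 minutes).
The sixth arrival falls in the interval iff at least 6 events occur there: P(S_6 ≤ t) = P(N ≥ 6) = 1 − P(N ≤ 5) ≈ 0.7474.

0.7474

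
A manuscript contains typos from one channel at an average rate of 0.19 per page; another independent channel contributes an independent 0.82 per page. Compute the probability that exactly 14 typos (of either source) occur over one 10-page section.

Independent Poisson processes superpose: combined rate λ = 0.19 + 0.82 = 1.01 per page.
Over the interval, μ = 1.01 × 10 = 10.1 (a 10-page section = 10 pages).
P(N = 14) = e^(−10.1) · 10.1^14/14! ≈ 0.0542.

0.0542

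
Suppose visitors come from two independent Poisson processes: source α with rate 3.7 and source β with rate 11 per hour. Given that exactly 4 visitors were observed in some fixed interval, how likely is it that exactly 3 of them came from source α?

Given the total, each event is independently from source α with probability p = λ_α/(λ_α+λ_β) = 3.7/14.7 ≈ 0.2517.
So K ~ Binomial(4, 3.7/14.7): P(K = 3) = C(4,3) · (3.7/14.7)^3 · (11/14.7)^1 ≈ 0.0477.

0.0477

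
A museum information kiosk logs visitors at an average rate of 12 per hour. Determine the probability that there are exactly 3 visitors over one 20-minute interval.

0.1954

Over the interval, μ = 12 × 1/3 = 4 (a 20-minute interval = 1/3 hours).
P(N = 3) = e^(−μ) μ^3/3! = e^(−4) · 4^3/6 ≈ 0.1954.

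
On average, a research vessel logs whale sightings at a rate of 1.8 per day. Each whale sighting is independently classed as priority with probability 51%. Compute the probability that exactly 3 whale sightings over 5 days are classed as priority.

0.1636

Thinning: the whale sightings that are classed as priority themselves form a Poisson process with rate 0.51 × 1.8 = 0.918 per day.
Over the interval, μ = 0.918 × 5 = 4.59 (5 days).
P(N = 3) = e^(−4.59) · 4.59^3/3! ≈ 0.1636.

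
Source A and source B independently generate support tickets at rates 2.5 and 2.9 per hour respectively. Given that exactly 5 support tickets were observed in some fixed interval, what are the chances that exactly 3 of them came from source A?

0.2862

Given the total, each event is independently from source A with probability p = λ_A/(λ_A+λ_B) = 2.5/5.4 ≈ 0.4630.
So K ~ Binomial(5, 2.5/5.4): P(K = 3) = C(5,3) · (2.5/5.4)^3 · (2.9/5.4)^2 ≈ 0.2862.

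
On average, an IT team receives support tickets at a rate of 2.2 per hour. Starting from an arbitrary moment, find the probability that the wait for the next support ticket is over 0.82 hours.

The wait for the next event is exponential with rate λ = 2.2 per hour.
P(T > 0.82) = e^(−λt) = e^(−2.2 × 0.82) = e^(−1.804) ≈ 0.1646.

0.1646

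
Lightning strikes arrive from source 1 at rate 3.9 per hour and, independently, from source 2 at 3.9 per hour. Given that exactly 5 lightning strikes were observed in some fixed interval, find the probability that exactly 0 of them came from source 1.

Given the total, each event is independently from source 1 with probability p = λ_1/(λ_1+λ_2) = 3.9/7.8 = 0.5000.
So K ~ Binomial(5, 3.9/7.8): P(K = 0) = C(5,0) · (3.9/7.8)^0 · (3.9/7.8)^5 ≈ 0.0312.

0.0312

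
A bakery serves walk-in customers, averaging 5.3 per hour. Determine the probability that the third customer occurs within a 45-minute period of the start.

0.7582

Over the interval, μ = 5.3 × 0.75 = 3.975 (a 45-minute period = 0.75 hours).
The third arrival falls in the interval iff at least 3 events occur there: P(S_3 ≤ t) = P(N ≥ 3) = 1 − P(N ≤ 2) ≈ 0.7582.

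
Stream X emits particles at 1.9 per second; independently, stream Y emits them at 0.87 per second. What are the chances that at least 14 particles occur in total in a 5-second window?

0.5196

Independent Poisson processes superpose: combined rate λ = 1.9 + 0.87 = 2.77 per second.
Over the interval, μ = 2.77 × 5 = 13.85 (a 5-second window = 5 seconds).
P(N ≥ 14) = 1 − P(N ≤ 13) ≈ 0.5196.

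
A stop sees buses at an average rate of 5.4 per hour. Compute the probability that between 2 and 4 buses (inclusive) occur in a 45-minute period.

Over the interval, μ = 5.4 × 0.75 = 4.05 (a 45-minute period = 0.75 hours).
P(2 ≤ N ≤ 4) = Σ_{j=2}^{4} e^(−4.05) · 4.05^j/j! ≈ 0.5311.

0.5311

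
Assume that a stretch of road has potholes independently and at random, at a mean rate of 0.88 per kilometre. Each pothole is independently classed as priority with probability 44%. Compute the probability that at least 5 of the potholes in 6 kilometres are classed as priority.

Thinning: the potholes that are classed as priority themselves form a Poisson process with rate 0.44 × 0.88 = 0.3872 per kilometre.
Over the interval, μ = 0.3872 × 6 = 2.3232 (6 kilometres).
P(N ≥ 5) = 1 − P(N ≤ 4) ≈ 0.0865.

0.0865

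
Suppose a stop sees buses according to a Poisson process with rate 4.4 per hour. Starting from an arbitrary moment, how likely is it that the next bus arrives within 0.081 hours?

Inter-arrival times are exponential with rate λ = 4.4 per hour.
P(T ≤ 0.081) = 1 − e^(−λt) = 1 − e^(−4.4 × 0.081) = 1 − e^(−0.3564) ≈ 0.2998.

0.2998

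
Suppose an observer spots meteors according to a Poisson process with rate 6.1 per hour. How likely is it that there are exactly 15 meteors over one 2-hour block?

Over the interval, μ = 6.1 × 2 = 12.2 (a 2-hour block = 2 hours).
P(N = 15) = e^(−μ) μ^15/15! = e^(−12.2) · 12.2^15/1307674368000 ≈ 0.0759.

0.0759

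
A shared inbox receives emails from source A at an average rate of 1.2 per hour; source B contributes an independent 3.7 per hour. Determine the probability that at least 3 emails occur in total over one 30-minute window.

0.4433

Independent Poisson processes superpose: combined rate λ = 1.2 + 3.7 = 4.9 per hour.
Over the interval, μ = 4.9 × 0.5 = 2.45 (a 30-minute window = 0.5 hours).
P(N ≥ 3) = 1 − P(N ≤ 2) ≈ 0.4433.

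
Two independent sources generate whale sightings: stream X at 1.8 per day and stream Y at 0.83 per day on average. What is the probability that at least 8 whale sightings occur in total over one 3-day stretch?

Independent Poisson processes superpose: combined rate λ = 1.8 + 0.83 = 2.63 per day.
Over the interval, μ = 2.63 × 3 = 7.89 (a 3-day stretch = 3 days).
P(N ≥ 8) = 1 − P(N ≤ 7) ≈ 0.5316.

0.5316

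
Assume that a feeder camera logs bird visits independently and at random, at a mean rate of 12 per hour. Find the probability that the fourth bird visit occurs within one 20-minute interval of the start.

0.5665

Over the interval, μ = 12 × 1/3 = 4 (a 20-minute interval = 1/3 hours).
The fourth arrival falls in the interval iff at least 4 events occur there: P(S_4 ≤ t) = P(N ≥ 4) = 1 − P(N ≤ 3) ≈ 0.5665.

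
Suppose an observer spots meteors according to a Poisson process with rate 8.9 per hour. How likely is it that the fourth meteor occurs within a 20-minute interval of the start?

0.3453

Over the interval, μ = 8.9 × 1/3 ≈ 2.96667 (a 20-minute interval = 1/3 hours).
The fourth arrival falls in the interval iff at least 4 events occur there: P(S_4 ≤ t) = P(N ≥ 4) = 1 − P(N ≤ 3) ≈ 0.3453.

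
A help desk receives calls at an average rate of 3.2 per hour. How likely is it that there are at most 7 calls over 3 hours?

Over the interval, μ = 3.2 × 3 = 9.6 (3 hours).
P(N ≤ 7) = Σ_{j=0}^{7} e^(−μ) μ^j/j! ≈ 0.2584.

0.2584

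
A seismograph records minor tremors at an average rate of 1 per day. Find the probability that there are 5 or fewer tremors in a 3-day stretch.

Over the interval, μ = 1 × 3 = 3 (a 3-day stretch = 3 days).
P(N ≤ 5) = Σ_{j=0}^{5} e^(−μ) μ^j/j! ≈ 0.9161.

0.9161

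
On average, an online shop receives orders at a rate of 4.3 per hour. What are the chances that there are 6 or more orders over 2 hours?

0.8578

Over the interval, μ = 4.3 × 2 = 8.6 (2 hours).
P(N ≥ 6) = 1 − P(N ≤ 5) = 1 − Σ_{j=0}^{5} e^(−μ) μ^j/j! ≈ 0.8578.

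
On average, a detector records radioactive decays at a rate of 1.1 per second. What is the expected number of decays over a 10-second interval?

11

E[N] = λt = 1.1 × 10 = 11 (a 10-second interval = 10 seconds).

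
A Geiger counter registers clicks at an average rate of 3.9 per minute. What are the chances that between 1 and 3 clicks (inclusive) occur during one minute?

With mean μ = 3.9 per minute,
P(1 ≤ N ≤ 3) = Σ_{j=1}^{3} e^(−3.9) · 3.9^j/j! ≈ 0.4330.

0.4330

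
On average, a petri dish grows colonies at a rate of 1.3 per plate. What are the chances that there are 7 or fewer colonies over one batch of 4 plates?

Over the interval, μ = 1.3 × 4 = 5.2 (a batch of 4 plates = 4 plates).
P(N ≤ 7) = Σ_{j=0}^{7} e^(−μ) μ^j/j! ≈ 0.8449.

0.8449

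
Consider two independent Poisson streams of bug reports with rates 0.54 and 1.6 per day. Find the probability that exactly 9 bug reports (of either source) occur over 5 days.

Independent Poisson processes superpose: combined rate λ = 0.54 + 1.6 = 2.14 per day.
Over the interval, μ = 2.14 × 5 = 10.7 (5 days).
P(N = 9) = e^(−10.7) · 10.7^9/9! ≈ 0.1142.

0.1142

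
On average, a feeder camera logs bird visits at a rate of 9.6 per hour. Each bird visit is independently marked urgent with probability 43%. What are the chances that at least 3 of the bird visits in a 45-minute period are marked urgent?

Thinning: the bird visits that are marked urgent themselves form a Poisson process with rate 0.43 × 9.6 = 4.128 per hour.
Over the interval, μ = 4.128 × 0.75 = 3.096 (a 45-minute period = 0.75 hours).
P(N ≥ 3) = 1 − P(N ≤ 2) ≈ 0.5980.

0.5980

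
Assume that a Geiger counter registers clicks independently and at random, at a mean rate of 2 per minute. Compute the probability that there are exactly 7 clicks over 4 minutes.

Over the interval, μ = 2 × 4 = 8 (4 minutes).
P(N = 7) = e^(−μ) μ^7/7! = e^(−8) · 8^7/5040 ≈ 0.1396.

0.1396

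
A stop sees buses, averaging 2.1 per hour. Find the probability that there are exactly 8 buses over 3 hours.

Over the interval, μ = 2.1 × 3 = 6.3 (3 hours).
P(N = 8) = e^(−μ) μ^8/8! = e^(−6.3) · 6.3^8/40320 ≈ 0.1130.

0.1130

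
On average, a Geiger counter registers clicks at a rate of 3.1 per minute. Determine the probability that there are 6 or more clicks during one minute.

0.0943

With mean μ = 3.1 per minute,
P(N ≥ 6) = 1 − P(N ≤ 5) = 1 − Σ_{j=0}^{5} e^(−μ) μ^j/j! ≈ 0.0943.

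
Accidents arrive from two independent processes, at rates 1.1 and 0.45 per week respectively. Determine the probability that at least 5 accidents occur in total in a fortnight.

0.2018

Independent Poisson processes superpose: combined rate λ = 1.1 + 0.45 = 1.55 per week.
Over the interval, μ = 1.55 × 2 = 3.1 (a fortnight = 2 weeks).
P(N ≥ 5) = 1 − P(N ≤ 4) ≈ 0.2018.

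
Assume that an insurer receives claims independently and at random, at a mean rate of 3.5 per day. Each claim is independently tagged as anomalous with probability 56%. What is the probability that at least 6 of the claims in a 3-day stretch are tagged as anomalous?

0.5349

Thinning: the claims that are tagged as anomalous themselves form a Poisson process with rate 0.56 × 3.5 = 1.96 per day.
Over the interval, μ = 1.96 × 3 = 5.88 (a 3-day stretch = 3 days).
P(N ≥ 6) = 1 − P(N ≤ 5) ≈ 0.5349.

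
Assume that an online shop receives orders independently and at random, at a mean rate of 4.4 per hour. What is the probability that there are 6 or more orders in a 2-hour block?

Over the interval, μ = 4.4 × 2 = 8.8 (a 2-hour block = 2 hours).
P(N ≥ 6) = 1 − P(N ≤ 5) = 1 − Σ_{j=0}^{5} e^(−μ) μ^j/j! ≈ 0.8716.

0.8716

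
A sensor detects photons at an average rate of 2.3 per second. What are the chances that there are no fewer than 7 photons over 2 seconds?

0.1820

Over the interval, μ = 2.3 × 2 = 4.6 (2 seconds).
P(N ≥ 7) = 1 − P(N ≤ 6) = 1 − Σ_{j=0}^{6} e^(−μ) μ^j/j! ≈ 0.1820.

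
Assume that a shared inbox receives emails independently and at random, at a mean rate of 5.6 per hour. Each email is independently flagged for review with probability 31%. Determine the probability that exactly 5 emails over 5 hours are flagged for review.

0.0698

Thinning: the emails that are flagged for review themselves form a Poisson process with rate 0.31 × 5.6 = 1.736 per hour.
Over the interval, μ = 1.736 × 5 = 8.68 (5 hours).
P(N = 5) = e^(−8.68) · 8.68^5/5! ≈ 0.0698.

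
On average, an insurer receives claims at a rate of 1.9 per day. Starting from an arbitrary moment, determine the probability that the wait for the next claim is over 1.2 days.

The wait for the next event is exponential with rate λ = 1.9 per day.
P(T > 1.2) = e^(−λt) = e^(−1.9 × 1.2) = e^(−2.28) ≈ 0.1023.

0.1023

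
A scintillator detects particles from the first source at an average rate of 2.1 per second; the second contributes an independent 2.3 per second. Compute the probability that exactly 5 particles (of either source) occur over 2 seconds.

0.0663

Independent Poisson processes superpose: combined rate λ = 2.1 + 2.3 = 4.4 per second.
Over the interval, μ = 4.4 × 2 = 8.8 (2 seconds).
P(N = 5) = e^(−8.8) · 8.8^5/5! ≈ 0.0663.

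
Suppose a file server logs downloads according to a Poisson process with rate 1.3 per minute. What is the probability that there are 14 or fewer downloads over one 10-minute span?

Over the interval, μ = 1.3 × 10 = 13 (a 10-minute span = 10 minutes).
P(N ≤ 14) = Σ_{j=0}^{14} e^(−μ) μ^j/j! ≈ 0.6751.

0.6751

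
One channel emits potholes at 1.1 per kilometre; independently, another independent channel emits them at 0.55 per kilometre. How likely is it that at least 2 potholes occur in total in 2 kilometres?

Independent Poisson processes superpose: combined rate λ = 1.1 + 0.55 = 1.65 per kilometre.
Over the interval, μ = 1.65 × 2 = 3.3 (2 kilometres).
P(N ≥ 2) = 1 − P(N ≤ 1) ≈ 0.8414.

0.8414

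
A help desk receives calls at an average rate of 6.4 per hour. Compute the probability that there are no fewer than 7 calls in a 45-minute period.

0.2092

Over the interval, μ = 6.4 × 0.75 = 4.8 (a 45-minute period = 0.75 hours).
P(N ≥ 7) = 1 − P(N ≤ 6) = 1 − Σ_{j=0}^{6} e^(−μ) μ^j/j! ≈ 0.2092.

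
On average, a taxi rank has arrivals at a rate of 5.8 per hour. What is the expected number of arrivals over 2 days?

278.4

E[N] = λt = 5.8 × 48 = 278.4 (2 days = 48 hours).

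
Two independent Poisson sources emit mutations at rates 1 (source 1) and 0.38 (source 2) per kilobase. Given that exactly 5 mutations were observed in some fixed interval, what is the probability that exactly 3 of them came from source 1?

Given the total, each event is independently from source 1 with probability p = λ_1/(λ_1+λ_2) = 1/1.38 ≈ 0.7246.
So K ~ Binomial(5, 1/1.38): P(K = 3) = C(5,3) · (1/1.38)^3 · (0.38/1.38)^2 ≈ 0.2885.

0.2885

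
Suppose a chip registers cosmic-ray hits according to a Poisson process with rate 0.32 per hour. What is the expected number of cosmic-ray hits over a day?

E[N] = λt = 0.32 × 24 = 7.68 (a day = 24 hours).

7.68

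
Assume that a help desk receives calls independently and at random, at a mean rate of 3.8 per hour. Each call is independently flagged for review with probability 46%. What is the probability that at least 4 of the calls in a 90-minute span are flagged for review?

0.2688

Thinning: the calls that are flagged for review themselves form a Poisson process with rate 0.46 × 3.8 = 1.748 per hour.
Over the interval, μ = 1.748 × 1.5 = 2.622 (a 90-minute span = 1.5 hours).
P(N ≥ 4) = 1 − P(N ≤ 3) ≈ 0.2688.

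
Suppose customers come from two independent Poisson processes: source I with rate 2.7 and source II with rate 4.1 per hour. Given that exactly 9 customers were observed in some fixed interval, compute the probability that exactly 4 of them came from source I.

Given the total, each event is independently from source I with probability p = λ_I/(λ_I+λ_II) = 2.7/6.8 ≈ 0.3971.
So K ~ Binomial(9, 2.7/6.8): P(K = 4) = C(9,4) · (2.7/6.8)^4 · (4.1/6.8)^5 ≈ 0.2496.

0.2496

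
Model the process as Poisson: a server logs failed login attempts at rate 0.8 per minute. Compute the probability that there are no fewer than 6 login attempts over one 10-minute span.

Over the interval, μ = 0.8 × 10 = 8 (a 10-minute span = 10 minutes).
P(N ≥ 6) = 1 − P(N ≤ 5) = 1 − Σ_{j=0}^{5} e^(−μ) μ^j/j! ≈ 0.8088.

0.8088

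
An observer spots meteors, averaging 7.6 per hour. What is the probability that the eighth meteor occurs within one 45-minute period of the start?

Over the interval, μ = 7.6 × 0.75 = 5.7 (a 45-minute period = 0.75 hours).
The eighth arrival falls in the interval iff at least 8 events occur there: P(S_8 ≤ t) = P(N ≥ 8) = 1 − P(N ≤ 7) ≈ 0.2159.

0.2159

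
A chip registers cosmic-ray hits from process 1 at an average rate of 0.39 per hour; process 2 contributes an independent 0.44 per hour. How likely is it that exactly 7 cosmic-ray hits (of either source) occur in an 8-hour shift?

Independent Poisson processes superpose: combined rate λ = 0.39 + 0.44 = 0.83 per hour.
Over the interval, μ = 0.83 × 8 = 6.64 (an 8-hour shift = 8 hours).
P(N = 7) = e^(−6.64) · 6.64^7/7! ≈ 0.1476.

0.1476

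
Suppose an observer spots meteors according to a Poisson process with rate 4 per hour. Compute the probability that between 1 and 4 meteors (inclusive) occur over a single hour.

With mean μ = 4 per hour,
P(1 ≤ N ≤ 4) = Σ_{j=1}^{4} e^(−4) · 4^j/j! ≈ 0.6105.

0.6105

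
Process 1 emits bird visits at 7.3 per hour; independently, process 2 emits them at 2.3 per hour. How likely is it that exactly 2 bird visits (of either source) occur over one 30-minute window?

0.0948

Independent Poisson processes superpose: combined rate λ = 7.3 + 2.3 = 9.6 per hour.
Over the interval, μ = 9.6 × 0.5 = 4.8 (a 30-minute window = 0.5 hours).
P(N = 2) = e^(−4.8) · 4.8^2/2! ≈ 0.0948.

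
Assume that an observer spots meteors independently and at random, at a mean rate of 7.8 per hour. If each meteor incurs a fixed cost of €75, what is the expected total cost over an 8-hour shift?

E[N] = 7.8 × 8 = 62.4 (an 8-hour shift = 8 hours); E[cost] = 62.4 × €75 = €4680.

€4680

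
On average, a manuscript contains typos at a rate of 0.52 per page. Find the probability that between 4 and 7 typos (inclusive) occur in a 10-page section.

0.6069

Over the interval, μ = 0.52 × 10 = 5.2 (a 10-page section = 10 pages).
P(4 ≤ N ≤ 7) = Σ_{j=4}^{7} e^(−5.2) · 5.2^j/j! ≈ 0.6069.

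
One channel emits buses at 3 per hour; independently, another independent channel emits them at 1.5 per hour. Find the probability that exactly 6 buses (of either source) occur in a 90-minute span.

Independent Poisson processes superpose: combined rate λ = 3 + 1.5 = 4.5 per hour.
Over the interval, μ = 4.5 × 1.5 = 6.75 (a 90-minute span = 1.5 hours).
P(N = 6) = e^(−6.75) · 6.75^6/6! ≈ 0.1538.

0.1538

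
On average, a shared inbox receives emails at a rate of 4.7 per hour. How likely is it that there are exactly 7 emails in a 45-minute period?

Over the interval, μ = 4.7 × 0.75 = 3.525 (a 45-minute period = 0.75 hours).
P(N = 7) = e^(−μ) μ^7/7! = e^(−3.525) · 3.525^7/5040 ≈ 0.0395.

0.0395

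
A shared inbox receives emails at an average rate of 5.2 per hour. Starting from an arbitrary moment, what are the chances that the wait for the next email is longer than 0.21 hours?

0.3355

The wait for the next event is exponential with rate λ = 5.2 per hour.
P(T > 0.21) = e^(−λt) = e^(−5.2 × 0.21) = e^(−1.092) ≈ 0.3355.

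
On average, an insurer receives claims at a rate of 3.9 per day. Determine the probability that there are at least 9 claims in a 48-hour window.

Over the interval, μ = 3.9 × 2 = 7.8 (a 48-hour window = 2 days).
P(N ≥ 9) = 1 − P(N ≤ 8) = 1 − Σ_{j=0}^{8} e^(−μ) μ^j/j! ≈ 0.3796.

0.3796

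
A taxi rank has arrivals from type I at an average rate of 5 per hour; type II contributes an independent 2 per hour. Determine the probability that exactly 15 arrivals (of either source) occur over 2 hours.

0.0989

Independent Poisson processes superpose: combined rate λ = 5 + 2 = 7 per hour.
Over the interval, μ = 7 × 2 = 14 (2 hours).
P(N = 15) = e^(−14) · 14^15/15! ≈ 0.0989.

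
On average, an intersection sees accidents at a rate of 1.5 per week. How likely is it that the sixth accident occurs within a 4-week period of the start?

Over the interval, μ = 1.5 × 4 = 6 (a 4-week period = 4 weeks).
The sixth arrival falls in the interval iff at least 6 events occur there: P(S_6 ≤ t) = P(N ≥ 6) = 1 − P(N ≤ 5) ≈ 0.5543.

0.5543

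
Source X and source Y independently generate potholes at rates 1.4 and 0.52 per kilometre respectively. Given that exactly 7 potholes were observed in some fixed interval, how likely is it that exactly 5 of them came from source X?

0.3175

Given the total, each event is independently from source X with probability p = λ_X/(λ_X+λ_Y) = 1.4/1.92 ≈ 0.7292.
So K ~ Binomial(7, 1.4/1.92): P(K = 5) = C(7,5) · (1.4/1.92)^5 · (0.52/1.92)^2 ≈ 0.3175.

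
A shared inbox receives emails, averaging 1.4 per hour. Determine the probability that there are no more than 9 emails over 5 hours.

Over the interval, μ = 1.4 × 5 = 7 (5 hours).
P(N ≤ 9) = Σ_{j=0}^{9} e^(−μ) μ^j/j! ≈ 0.8305.

0.8305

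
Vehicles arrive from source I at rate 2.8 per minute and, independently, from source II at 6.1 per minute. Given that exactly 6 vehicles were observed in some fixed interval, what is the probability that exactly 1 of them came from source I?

0.2855

Given the total, each event is independently from source I with probability p = λ_I/(λ_I+λ_II) = 2.8/8.9 ≈ 0.3146.
So K ~ Binomial(6, 2.8/8.9): P(K = 1) = C(6,1) · (2.8/8.9)^1 · (6.1/8.9)^5 ≈ 0.2855.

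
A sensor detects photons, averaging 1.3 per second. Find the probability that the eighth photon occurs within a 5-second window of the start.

0.3272

Over the interval, μ = 1.3 × 5 = 6.5 (a 5-second window = 5 seconds).
The eighth arrival falls in the interval iff at least 8 events occur there: P(S_8 ≤ t) = P(N ≥ 8) = 1 − P(N ≤ 7) ≈ 0.3272.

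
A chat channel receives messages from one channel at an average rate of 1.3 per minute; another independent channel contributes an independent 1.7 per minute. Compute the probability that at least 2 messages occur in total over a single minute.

Independent Poisson processes superpose: combined rate λ = 1.3 + 1.7 = 3 per minute.
So μ = 3.
P(N ≥ 2) = 1 − P(N ≤ 1) ≈ 0.8009.

0.8009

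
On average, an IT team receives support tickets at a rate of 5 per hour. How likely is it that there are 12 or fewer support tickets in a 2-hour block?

Over the interval, μ = 5 × 2 = 10 (a 2-hour block = 2 hours).
P(N ≤ 12) = Σ_{j=0}^{12} e^(−μ) μ^j/j! ≈ 0.7916.

0.7916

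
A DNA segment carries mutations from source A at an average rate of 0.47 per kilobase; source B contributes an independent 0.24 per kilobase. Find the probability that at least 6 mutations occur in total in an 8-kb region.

0.5017

Independent Poisson processes superpose: combined rate λ = 0.47 + 0.24 = 0.71 per kilobase.
Over the interval, μ = 0.71 × 8 = 5.68 (an 8-kb region = 8 kilobases).
P(N ≥ 6) = 1 − P(N ≤ 5) ≈ 0.5017.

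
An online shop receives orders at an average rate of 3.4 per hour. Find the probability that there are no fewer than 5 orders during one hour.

0.2558

With mean μ = 3.4 per hour,
P(N ≥ 5) = 1 − P(N ≤ 4) = 1 − Σ_{j=0}^{4} e^(−μ) μ^j/j! ≈ 0.2558.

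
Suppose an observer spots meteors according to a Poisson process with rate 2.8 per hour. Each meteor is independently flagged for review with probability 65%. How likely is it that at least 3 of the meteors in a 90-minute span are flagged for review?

0.5137

Thinning: the meteors that are flagged for review themselves form a Poisson process with rate 0.65 × 2.8 = 1.82 per hour.
Over the interval, μ = 1.82 × 1.5 = 2.73 (a 90-minute span = 1.5 hours).
P(N ≥ 3) = 1 − P(N ≤ 2) ≈ 0.5137.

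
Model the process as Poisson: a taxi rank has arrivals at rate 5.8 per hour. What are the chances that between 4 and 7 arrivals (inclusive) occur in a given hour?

0.6011

With mean μ = 5.8 per hour,
P(4 ≤ N ≤ 7) = Σ_{j=4}^{7} e^(−5.8) · 5.8^j/j! ≈ 0.6011.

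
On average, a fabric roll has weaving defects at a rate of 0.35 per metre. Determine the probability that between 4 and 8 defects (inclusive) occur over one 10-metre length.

Over the interval, μ = 0.35 × 10 = 3.5 (a 10-metre length = 10 metres).
P(4 ≤ N ≤ 8) = Σ_{j=4}^{8} e^(−3.5) · 3.5^j/j! ≈ 0.4535.

0.4535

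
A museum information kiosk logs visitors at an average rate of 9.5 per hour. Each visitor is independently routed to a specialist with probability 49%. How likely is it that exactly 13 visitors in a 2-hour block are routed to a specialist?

Thinning: the visitors that are routed to a specialist themselves form a Poisson process with rate 0.49 × 9.5 = 4.655 per hour.
Over the interval, μ = 4.655 × 2 = 9.31 (a 2-hour block = 2 hours).
P(N = 13) = e^(−9.31) · 9.31^13/13! ≈ 0.0574.

0.0574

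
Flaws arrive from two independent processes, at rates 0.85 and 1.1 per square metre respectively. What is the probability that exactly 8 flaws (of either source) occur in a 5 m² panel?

Independent Poisson processes superpose: combined rate λ = 0.85 + 1.1 = 1.95 per square metre.
Over the interval, μ = 1.95 × 5 = 9.75 (a 5 m² panel = 5 square metres).
P(N = 8) = e^(−9.75) · 9.75^8/8! ≈ 0.1181.

0.1181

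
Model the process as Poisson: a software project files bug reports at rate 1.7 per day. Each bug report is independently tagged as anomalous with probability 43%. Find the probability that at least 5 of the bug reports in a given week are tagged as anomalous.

Thinning: the bug reports that are tagged as anomalous themselves form a Poisson process with rate 0.43 × 1.7 = 0.731 per day.
Over the interval, μ = 0.731 × 7 = 5.117 (a week = 7 days).
P(N ≥ 5) = 1 − P(N ≤ 4) ≈ 0.5798.

0.5798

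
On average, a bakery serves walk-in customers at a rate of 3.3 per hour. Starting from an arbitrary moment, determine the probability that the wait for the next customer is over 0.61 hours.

The wait for the next event is exponential with rate λ = 3.3 per hour.
P(T > 0.61) = e^(−λt) = e^(−3.3 × 0.61) = e^(−2.013) ≈ 0.1336.

0.1336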